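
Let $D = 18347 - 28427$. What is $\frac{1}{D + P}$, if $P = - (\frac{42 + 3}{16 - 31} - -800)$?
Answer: $- \frac{1}{10877} \approx -9.1937 \cdot 10^{-5}$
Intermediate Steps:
$D = -10080$ ($D = 18347 - 28427 = -10080$)
$P = -797$ ($P = - (\frac{45}{-15} + 800) = - (45 \left(- \frac{1}{15}\right) + 800) = - (-3 + 800) = \left(-1\right) 797 = -797$)
$\frac{1}{D + P} = \frac{1}{-10080 - 797} = \frac{1}{-10877} = - \frac{1}{10877}$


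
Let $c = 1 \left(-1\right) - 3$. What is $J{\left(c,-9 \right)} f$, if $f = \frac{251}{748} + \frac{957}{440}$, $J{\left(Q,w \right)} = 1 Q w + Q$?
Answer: $\frac{75116}{935} \approx 80.338$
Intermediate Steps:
$c = -4$ ($c = -1 - 3 = -4$)
$J{\left(Q,w \right)} = Q + Q w$ ($J{\left(Q,w \right)} = Q w + Q = Q + Q w$)
$f = \frac{18779}{7480}$ ($f = 251 \cdot \frac{1}{748} + 957 \cdot \frac{1}{440} = \frac{251}{748} + \frac{87}{40} = \frac{18779}{7480} \approx 2.5106$)
$J{\left(c,-9 \right)} f = - 4 \left(1 - 9\right) \frac{18779}{7480} = \left(-4\right) \left(-8\right) \frac{18779}{7480} = 32 \cdot \frac{18779}{7480} = \frac{75116}{935}$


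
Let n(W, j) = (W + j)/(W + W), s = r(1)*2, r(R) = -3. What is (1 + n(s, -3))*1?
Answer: 7/4 ≈ 1.7500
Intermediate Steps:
s = -6 (s = -3*2 = -6)
n(W, j) = (W + j)/(2*W) (n(W, j) = (W + j)/((2*W)) = (W + j)*(1/(2*W)) = (W + j)/(2*W))
(1 + n(s, -3))*1 = (1 + (½)*(-6 - 3)/(-6))*1 = (1 + (½)*(-⅙)*(-9))*1 = (1 + ¾)*1 = (7/4)*1 = 7/4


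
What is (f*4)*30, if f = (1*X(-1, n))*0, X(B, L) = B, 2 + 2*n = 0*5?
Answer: 0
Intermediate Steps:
n = -1 (n = -1 + (0*5)/2 = -1 + (½)*0 = -1 + 0 = -1)
f = 0 (f = (1*(-1))*0 = -1*0 = 0)
(f*4)*30 = (0*4)*30 = 0*30 = 0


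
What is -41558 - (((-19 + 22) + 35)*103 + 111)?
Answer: -45583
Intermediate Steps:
-41558 - (((-19 + 22) + 35)*103 + 111) = -41558 - ((3 + 35)*103 + 111) = -41558 - (38*103 + 111) = -41558 - (3914 + 111) = -41558 - 1*4025 = -41558 - 4025 = -45583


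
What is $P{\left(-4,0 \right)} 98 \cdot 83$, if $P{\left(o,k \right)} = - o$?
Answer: $32536$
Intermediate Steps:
$P{\left(-4,0 \right)} 98 \cdot 83 = \left(-1\right) \left(-4\right) 98 \cdot 83 = 4 \cdot 98 \cdot 83 = 392 \cdot 83 = 32536$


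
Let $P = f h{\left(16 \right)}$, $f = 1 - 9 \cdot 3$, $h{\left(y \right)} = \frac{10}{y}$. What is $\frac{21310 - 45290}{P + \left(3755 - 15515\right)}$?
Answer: $\frac{19184}{9421} \approx 2.0363$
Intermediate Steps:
$f = -26$ ($f = 1 - 27 = -26$)
$P = - \frac{65}{4}$ ($P = - 26 \cdot \frac{10}{16} = - 26 \cdot 10 \cdot \frac{1}{16} = \left(-26\right) \frac{5}{8} = - \frac{65}{4} \approx -16.25$)
$\frac{21310 - 45290}{P + \left(3755 - 15515\right)} = \frac{21310 - 45290}{- \frac{65}{4} + \left(3755 - 15515\right)} = - \frac{23980}{- \frac{65}{4} - 11760} = - \frac{23980}{- \frac{47105}{4}} = \left(-23980\right) \left(- \frac{4}{47105}\right) = \frac{19184}{9421}$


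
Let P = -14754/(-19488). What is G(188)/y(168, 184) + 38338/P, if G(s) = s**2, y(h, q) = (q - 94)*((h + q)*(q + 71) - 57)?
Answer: 502649196477688/9926085465 ≈ 50639.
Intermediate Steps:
y(h, q) = (-94 + q)*(-57 + (71 + q)*(h + q)) (y(h, q) = (-94 + q)*((h + q)*(71 + q) - 57) = (-94 + q)*((71 + q)*(h + q) - 57) = (-94 + q)*(-57 + (71 + q)*(h + q)))
P = 2459/3248 (P = -14754*(-1/19488) = 2459/3248 ≈ 0.75708)
G(188)/y(168, 184) + 38338/P = 188**2/(5358 + 184**3 - 6731*184 - 6674*168 - 23*184**2 + 168*184**2 - 23*168*184) + 38338/(2459/3248) = 35344/(5358 + 6229504 - 1238504 - 1121232 - 23*33856 + 168*33856 - 710976) + 38338*(3248/2459) = 35344/(5358 + 6229504 - 1238504 - 1121232 - 778688 + 5687808 - 710976) + 124521824/2459 = 35344/8073270 + 124521824/2459 = 35344*(1/8073270) + 124521824/2459 = 17672/4036635 + 124521824/2459 = 502649196477688/9926085465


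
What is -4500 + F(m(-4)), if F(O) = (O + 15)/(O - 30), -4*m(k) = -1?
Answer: -535561/119 ≈ -4500.5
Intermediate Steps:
m(k) = ¼ (m(k) = -¼*(-1) = ¼)
F(O) = (15 + O)/(-30 + O)
-4500 + F(m(-4)) = -4500 + (15 + ¼)/(-30 + ¼) = -4500 + (61/4)/(-119/4) = -4500 - 4/119*61/4 = -4500 - 61/119 = -535561/119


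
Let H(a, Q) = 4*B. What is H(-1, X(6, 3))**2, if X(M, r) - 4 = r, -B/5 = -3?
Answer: 3600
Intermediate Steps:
B = 15 (B = -5*(-3) = 15)
X(M, r) = 4 + r
H(a, Q) = 60 (H(a, Q) = 4*15 = 60)
H(-1, X(6, 3))**2 = 60**2 = 3600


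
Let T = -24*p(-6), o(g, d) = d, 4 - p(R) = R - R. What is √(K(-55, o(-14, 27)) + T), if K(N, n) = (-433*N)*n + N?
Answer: √642854 ≈ 801.78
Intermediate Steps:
p(R) = 4 (p(R) = 4 - (R - R) = 4 - 1*0 = 4 + 0 = 4)
K(N, n) = N - 433*N*n (K(N, n) = -433*N*n + N = N - 433*N*n)
T = -96 (T = -24*4 = -96)
√(K(-55, o(-14, 27)) + T) = √(-55*(1 - 433*27) - 96) = √(-55*(1 - 11691) - 96) = √(-55*(-11690) - 96) = √(642950 - 96) = √642854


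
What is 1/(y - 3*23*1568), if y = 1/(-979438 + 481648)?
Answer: -497790/53856895681 ≈ -9.2428e-6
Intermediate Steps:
y = -1/497790 (y = 1/(-497790) = -1/497790 ≈ -2.0089e-6)
1/(y - 3*23*1568) = 1/(-1/497790 - 3*23*1568) = 1/(-1/497790 - 69*1568) = 1/(-1/497790 - 108192) = 1/(-53856895681/497790) = -497790/53856895681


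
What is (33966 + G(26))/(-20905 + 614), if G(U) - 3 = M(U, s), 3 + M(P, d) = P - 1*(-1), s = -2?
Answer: -33993/20291 ≈ -1.6753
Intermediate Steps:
M(P, d) = -2 + P (M(P, d) = -3 + (P - 1*(-1)) = -3 + (P + 1) = -3 + (1 + P) = -2 + P)
G(U) = 1 + U (G(U) = 3 + (-2 + U) = 1 + U)
(33966 + G(26))/(-20905 + 614) = (33966 + (1 + 26))/(-20905 + 614) = (33966 + 27)/(-20291) = 33993*(-1/20291) = -33993/20291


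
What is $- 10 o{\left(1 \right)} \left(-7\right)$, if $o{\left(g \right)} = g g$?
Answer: $70$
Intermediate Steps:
$o{\left(g \right)} = g^{2}$
$- 10 o{\left(1 \right)} \left(-7\right) = - 10 \cdot 1^{2} \left(-7\right) = \left(-10\right) 1 \left(-7\right) = \left(-10\right) \left(-7\right) = 70$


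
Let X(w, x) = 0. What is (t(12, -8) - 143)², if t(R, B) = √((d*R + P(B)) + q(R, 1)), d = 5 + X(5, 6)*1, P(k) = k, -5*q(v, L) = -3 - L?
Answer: 102509/5 - 572*√330/5 ≈ 18424.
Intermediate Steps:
q(v, L) = ⅗ + L/5 (q(v, L) = -(-3 - L)/5 = ⅗ + L/5)
d = 5 (d = 5 + 0*1 = 5 + 0 = 5)
t(R, B) = √(⅘ + B + 5*R) (t(R, B) = √((5*R + B) + (⅗ + (⅕)*1)) = √((B + 5*R) + (⅗ + ⅕)) = √((B + 5*R) + ⅘) = √(⅘ + B + 5*R))
(t(12, -8) - 143)² = (√(20 + 25*(-8) + 125*12)/5 - 143)² = (√(20 - 200 + 1500)/5 - 143)² = (√1320/5 - 143)² = ((2*√330)/5 - 143)² = (2*√330/5 - 143)² = (-143 + 2*√330/5)²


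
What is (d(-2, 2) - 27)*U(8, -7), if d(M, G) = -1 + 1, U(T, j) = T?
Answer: -216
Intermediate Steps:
d(M, G) = 0
(d(-2, 2) - 27)*U(8, -7) = (0 - 27)*8 = -27*8 = -216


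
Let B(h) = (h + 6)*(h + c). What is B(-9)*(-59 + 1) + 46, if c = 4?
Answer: -824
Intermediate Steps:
B(h) = (4 + h)*(6 + h) (B(h) = (h + 6)*(h + 4) = (6 + h)*(4 + h) = (4 + h)*(6 + h))
B(-9)*(-59 + 1) + 46 = (24 + (-9)² + 10*(-9))*(-59 + 1) + 46 = (24 + 81 - 90)*(-58) + 46 = 15*(-58) + 46 = -870 + 46 = -824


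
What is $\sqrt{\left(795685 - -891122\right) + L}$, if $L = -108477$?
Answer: $3 \sqrt{175370} \approx 1256.3$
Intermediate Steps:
$\sqrt{\left(795685 - -891122\right) + L} = \sqrt{\left(795685 - -891122\right) - 108477} = \sqrt{\left(795685 + 891122\right) - 108477} = \sqrt{1686807 - 108477} = \sqrt{1578330} = 3 \sqrt{175370}$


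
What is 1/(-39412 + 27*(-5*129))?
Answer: -1/56827 ≈ -1.7597e-5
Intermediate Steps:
1/(-39412 + 27*(-5*129)) = 1/(-39412 + 27*(-645)) = 1/(-39412 - 17415) = 1/(-56827) = -1/56827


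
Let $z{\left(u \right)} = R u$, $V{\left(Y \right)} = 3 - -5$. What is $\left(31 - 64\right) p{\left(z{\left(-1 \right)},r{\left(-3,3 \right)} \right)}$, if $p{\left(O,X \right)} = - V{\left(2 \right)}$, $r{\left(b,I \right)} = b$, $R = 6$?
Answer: $264$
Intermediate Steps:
$V{\left(Y \right)} = 8$ ($V{\left(Y \right)} = 3 + 5 = 8$)
$z{\left(u \right)} = 6 u$
$p{\left(O,X \right)} = -8$ ($p{\left(O,X \right)} = \left(-1\right) 8 = -8$)
$\left(31 - 64\right) p{\left(z{\left(-1 \right)},r{\left(-3,3 \right)} \right)} = \left(31 - 64\right) \left(-8\right) = \left(-33\right) \left(-8\right) = 264$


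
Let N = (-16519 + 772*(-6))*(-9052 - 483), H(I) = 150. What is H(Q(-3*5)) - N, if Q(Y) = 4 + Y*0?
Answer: -201674635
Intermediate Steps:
Q(Y) = 4 (Q(Y) = 4 + 0 = 4)
N = 201674785 (N = (-16519 - 4632)*(-9535) = -21151*(-9535) = 201674785)
H(Q(-3*5)) - N = 150 - 1*201674785 = 150 - 201674785 = -201674635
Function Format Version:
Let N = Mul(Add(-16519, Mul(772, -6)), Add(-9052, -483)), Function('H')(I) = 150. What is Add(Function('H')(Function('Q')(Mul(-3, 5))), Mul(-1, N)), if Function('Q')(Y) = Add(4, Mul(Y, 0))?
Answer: -201674635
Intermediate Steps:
Function('Q')(Y) = 4 (Function('Q')(Y) = Add(4, 0) = 4)
N = 201674785 (N = Mul(Add(-16519, -4632), -9535) = Mul(-21151, -9535) = 201674785)
Add(Function('H')(Function('Q')(Mul(-3, 5))), Mul(-1, N)) = Add(150, Mul(-1, 201674785)) = Add(150, -201674785) = -201674635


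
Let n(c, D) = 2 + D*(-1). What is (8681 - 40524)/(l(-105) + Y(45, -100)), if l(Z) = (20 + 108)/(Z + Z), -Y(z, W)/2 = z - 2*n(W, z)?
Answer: 3343515/27574 ≈ 121.26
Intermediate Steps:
n(c, D) = 2 - D
Y(z, W) = 8 - 6*z (Y(z, W) = -2*(z - 2*(2 - z)) = -2*(z + (-4 + 2*z)) = -2*(-4 + 3*z) = 8 - 6*z)
l(Z) = 64/Z (l(Z) = 128/((2*Z)) = 128*(1/(2*Z)) = 64/Z)
(8681 - 40524)/(l(-105) + Y(45, -100)) = (8681 - 40524)/(64/(-105) + (8 - 6*45)) = -31843/(64*(-1/105) + (8 - 270)) = -31843/(-64/105 - 262) = -31843/(-27574/105) = -31843*(-105/27574) = 3343515/27574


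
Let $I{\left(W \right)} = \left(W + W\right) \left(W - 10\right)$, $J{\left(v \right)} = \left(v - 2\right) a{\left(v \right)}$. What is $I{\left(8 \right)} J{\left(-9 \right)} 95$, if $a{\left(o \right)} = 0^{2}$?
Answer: $0$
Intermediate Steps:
$a{\left(o \right)} = 0$
$J{\left(v \right)} = 0$ ($J{\left(v \right)} = \left(v - 2\right) 0 = \left(-2 + v\right) 0 = 0$)
$I{\left(W \right)} = 2 W \left(-10 + W\right)$
$I{\left(8 \right)} J{\left(-9 \right)} 95 = 2 \cdot 8 \left(-10 + 8\right) 0 \cdot 95 = 2 \cdot 8 \left(-2\right) 0 \cdot 95 = \left(-32\right) 0 \cdot 95 = 0 \cdot 95 = 0$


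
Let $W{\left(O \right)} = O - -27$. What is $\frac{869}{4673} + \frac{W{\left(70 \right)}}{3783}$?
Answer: $\frac{38564}{182247} \approx 0.2116$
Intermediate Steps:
$W{\left(O \right)} = 27 + O$ ($W{\left(O \right)} = O + 27 = 27 + O$)
$\frac{869}{4673} + \frac{W{\left(70 \right)}}{3783} = \frac{869}{4673} + \frac{27 + 70}{3783} = 869 \cdot \frac{1}{4673} + 97 \cdot \frac{1}{3783} = \frac{869}{4673} + \frac{1}{39} = \frac{38564}{182247}$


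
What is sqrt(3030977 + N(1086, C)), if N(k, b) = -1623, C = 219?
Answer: sqrt(3029354) ≈ 1740.5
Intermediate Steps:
sqrt(3030977 + N(1086, C)) = sqrt(3030977 - 1623) = sqrt(3029354)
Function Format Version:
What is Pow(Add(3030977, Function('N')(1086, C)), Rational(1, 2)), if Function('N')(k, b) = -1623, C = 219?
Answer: Pow(3029354, Rational(1, 2)) ≈ 1740.5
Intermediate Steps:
Pow(Add(3030977, Function('N')(1086, C)), Rational(1, 2)) = Pow(Add(3030977, -1623), Rational(1, 2)) = Pow(3029354, Rational(1, 2))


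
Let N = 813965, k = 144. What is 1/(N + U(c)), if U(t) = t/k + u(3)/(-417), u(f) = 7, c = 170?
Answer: 10008/8146173367 ≈ 1.2286e-6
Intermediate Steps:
U(t) = -7/417 + t/144 (U(t) = t/144 + 7/(-417) = t*(1/144) + 7*(-1/417) = t/144 - 7/417 = -7/417 + t/144)
1/(N + U(c)) = 1/(813965 + (-7/417 + (1/144)*170)) = 1/(813965 + (-7/417 + 85/72)) = 1/(813965 + 11647/10008) = 1/(8146173367/10008) = 10008/8146173367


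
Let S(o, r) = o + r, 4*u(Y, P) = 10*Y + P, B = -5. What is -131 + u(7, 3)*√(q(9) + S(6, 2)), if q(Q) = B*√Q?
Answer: -131 + 73*I*√7/4 ≈ -131.0 + 48.285*I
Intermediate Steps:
u(Y, P) = P/4 + 5*Y/2 (u(Y, P) = (10*Y + P)/4 = (P + 10*Y)/4 = P/4 + 5*Y/2)
q(Q) = -5*√Q
-131 + u(7, 3)*√(q(9) + S(6, 2)) = -131 + ((¼)*3 + (5/2)*7)*√(-5*√9 + (6 + 2)) = -131 + (¾ + 35/2)*√(-5*3 + 8) = -131 + 73*√(-15 + 8)/4 = -131 + 73*√(-7)/4 = -131 + 73*(I*√7)/4 = -131 + 73*I*√7/4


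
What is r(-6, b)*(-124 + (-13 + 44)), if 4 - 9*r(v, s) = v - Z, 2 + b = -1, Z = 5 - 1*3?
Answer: -124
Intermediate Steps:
Z = 2 (Z = 5 - 3 = 2)
b = -3 (b = -2 - 1 = -3)
r(v, s) = ⅔ - v/9 (r(v, s) = 4/9 - (v - 1*2)/9 = 4/9 - (v - 2)/9 = 4/9 - (-2 + v)/9 = 4/9 + (2/9 - v/9) = ⅔ - v/9)
r(-6, b)*(-124 + (-13 + 44)) = (⅔ - ⅑*(-6))*(-124 + (-13 + 44)) = (⅔ + ⅔)*(-124 + 31) = (4/3)*(-93) = -124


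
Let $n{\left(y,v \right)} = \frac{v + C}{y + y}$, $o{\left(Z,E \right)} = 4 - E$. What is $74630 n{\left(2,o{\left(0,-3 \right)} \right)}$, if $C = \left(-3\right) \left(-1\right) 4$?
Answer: $\frac{708985}{2} \approx 3.5449 \cdot 10^{5}$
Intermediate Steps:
$C = 12$ ($C = 3 \cdot 4 = 12$)
$n{\left(y,v \right)} = \frac{12 + v}{2 y}$ ($n{\left(y,v \right)} = \frac{v + 12}{y + y} = \frac{12 + v}{2 y}$)
$74630 n{\left(2,o{\left(0,-3 \right)} \right)} = 74630 \frac{12 + \left(4 - -3\right)}{2 \cdot 2} = 74630 \cdot \frac{1}{2} \cdot \frac{1}{2} \left(12 + \left(4 + 3\right)\right) = 74630 \cdot \frac{1}{2} \cdot \frac{1}{2} \left(12 + 7\right) = 74630 \cdot \frac{1}{2} \cdot \frac{1}{2} \cdot 19 = 74630 \cdot \frac{19}{4} = \frac{708985}{2}$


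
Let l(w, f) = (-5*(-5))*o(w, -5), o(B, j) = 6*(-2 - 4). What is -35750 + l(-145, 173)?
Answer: -36650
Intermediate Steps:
o(B, j) = -36 (o(B, j) = 6*(-6) = -36)
l(w, f) = -900 (l(w, f) = -5*(-5)*(-36) = 25*(-36) = -900)
-35750 + l(-145, 173) = -35750 - 900 = -36650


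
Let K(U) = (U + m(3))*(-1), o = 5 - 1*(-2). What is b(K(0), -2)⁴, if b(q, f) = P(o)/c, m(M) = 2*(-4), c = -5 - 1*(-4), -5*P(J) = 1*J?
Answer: 2401/625 ≈ 3.8416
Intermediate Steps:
o = 7 (o = 5 + 2 = 7)
P(J) = -J/5
c = -1 (c = -5 + 4 = -1)
m(M) = -8
K(U) = 8 - U (K(U) = (U - 8)*(-1) = (-8 + U)*(-1) = 8 - U)
b(q, f) = 7/5 (b(q, f) = -⅕*7/(-1) = -7/5*(-1) = 7/5)
b(K(0), -2)⁴ = (7/5)⁴ = 2401/625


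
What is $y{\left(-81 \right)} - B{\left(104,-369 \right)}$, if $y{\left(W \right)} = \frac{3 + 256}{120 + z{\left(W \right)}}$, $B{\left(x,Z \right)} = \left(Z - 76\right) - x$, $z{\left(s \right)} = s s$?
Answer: $\frac{3668128}{6681} \approx 549.04$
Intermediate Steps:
$z{\left(s \right)} = s^{2}$
$B{\left(x,Z \right)} = -76 + Z - x$ ($B{\left(x,Z \right)} = \left(Z - 76\right) - x = \left(-76 + Z\right) - x = -76 + Z - x$)
$y{\left(W \right)} = \frac{259}{120 + W^{2}}$ ($y{\left(W \right)} = \frac{3 + 256}{120 + W^{2}} = \frac{259}{120 + W^{2}}$)
$y{\left(-81 \right)} - B{\left(104,-369 \right)} = \frac{259}{120 + \left(-81\right)^{2}} - \left(-76 - 369 - 104\right) = \frac{259}{120 + 6561} - \left(-76 - 369 - 104\right) = \frac{259}{6681} - -549 = 259 \cdot \frac{1}{6681} + 549 = \frac{259}{6681} + 549 = \frac{3668128}{6681}$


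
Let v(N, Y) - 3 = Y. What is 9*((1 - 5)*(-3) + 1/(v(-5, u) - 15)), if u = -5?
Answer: 1827/17 ≈ 107.47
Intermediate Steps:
v(N, Y) = 3 + Y
9*((1 - 5)*(-3) + 1/(v(-5, u) - 15)) = 9*((1 - 5)*(-3) + 1/((3 - 5) - 15)) = 9*(-4*(-3) + 1/(-2 - 15)) = 9*(12 + 1/(-17)) = 9*(12 - 1/17) = 9*(203/17) = 1827/17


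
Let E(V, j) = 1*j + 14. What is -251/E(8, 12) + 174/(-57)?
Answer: -6277/494 ≈ -12.706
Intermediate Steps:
E(V, j) = 14 + j (E(V, j) = j + 14 = 14 + j)
-251/E(8, 12) + 174/(-57) = -251/(14 + 12) + 174/(-57) = -251/26 + 174*(-1/57) = -251*1/26 - 58/19 = -251/26 - 58/19 = -6277/494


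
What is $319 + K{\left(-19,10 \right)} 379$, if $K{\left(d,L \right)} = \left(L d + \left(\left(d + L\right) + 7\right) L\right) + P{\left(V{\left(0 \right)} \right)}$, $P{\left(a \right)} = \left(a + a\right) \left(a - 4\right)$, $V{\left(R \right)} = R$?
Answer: $-79271$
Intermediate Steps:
$P{\left(a \right)} = 2 a \left(-4 + a\right)$
$K{\left(d,L \right)} = L d + L \left(7 + L + d\right)$ ($K{\left(d,L \right)} = \left(L d + \left(\left(d + L\right) + 7\right) L\right) + 2 \cdot 0 \left(-4 + 0\right) = \left(L d + \left(\left(L + d\right) + 7\right) L\right) + 2 \cdot 0 \left(-4\right) = \left(L d + \left(7 + L + d\right) L\right) + 0 = \left(L d + L \left(7 + L + d\right)\right) + 0 = L d + L \left(7 + L + d\right)$)
$319 + K{\left(-19,10 \right)} 379 = 319 + 10 \left(7 + 10 + 2 \left(-19\right)\right) 379 = 319 + 10 \left(7 + 10 - 38\right) 379 = 319 + 10 \left(-21\right) 379 = 319 - 79590 = -79271$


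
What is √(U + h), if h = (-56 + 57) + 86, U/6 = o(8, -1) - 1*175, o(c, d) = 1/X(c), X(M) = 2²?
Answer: I*√3846/2 ≈ 31.008*I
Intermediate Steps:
X(M) = 4
o(c, d) = ¼ (o(c, d) = 1/4 = ¼)
U = -2097/2 (U = 6*(¼ - 1*175) = 6*(¼ - 175) = 6*(-699/4) = -2097/2 ≈ -1048.5)
h = 87 (h = 1 + 86 = 87)
√(U + h) = √(-2097/2 + 87) = √(-1923/2) = I*√3846/2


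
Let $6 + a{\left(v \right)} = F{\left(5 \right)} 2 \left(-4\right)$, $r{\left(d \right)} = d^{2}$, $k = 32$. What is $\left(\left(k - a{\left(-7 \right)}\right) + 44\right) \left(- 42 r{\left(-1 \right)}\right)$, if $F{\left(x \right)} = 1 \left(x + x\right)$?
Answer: $-6804$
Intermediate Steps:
$F{\left(x \right)} = 2 x$ ($F{\left(x \right)} = 1 \cdot 2 x = 2 x$)
$a{\left(v \right)} = -86$ ($a{\left(v \right)} = -6 + 2 \cdot 5 \cdot 2 \left(-4\right) = -6 + 10 \cdot 2 \left(-4\right) = -6 + 20 \left(-4\right) = -6 - 80 = -86$)
$\left(\left(k - a{\left(-7 \right)}\right) + 44\right) \left(- 42 r{\left(-1 \right)}\right) = \left(\left(32 - -86\right) + 44\right) \left(- 42 \left(-1\right)^{2}\right) = \left(\left(32 + 86\right) + 44\right) \left(\left(-42\right) 1\right) = \left(118 + 44\right) \left(-42\right) = 162 \left(-42\right) = -6804$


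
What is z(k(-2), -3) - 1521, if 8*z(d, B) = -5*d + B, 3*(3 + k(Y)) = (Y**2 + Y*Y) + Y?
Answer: -6083/4 ≈ -1520.8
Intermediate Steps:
k(Y) = -3 + Y/3 + 2*Y**2/3 (k(Y) = -3 + ((Y**2 + Y*Y) + Y)/3 = -3 + ((Y**2 + Y**2) + Y)/3 = -3 + (2*Y**2 + Y)/3 = -3 + (Y + 2*Y**2)/3 = -3 + (Y/3 + 2*Y**2/3) = -3 + Y/3 + 2*Y**2/3)
z(d, B) = -5*d/8 + B/8 (z(d, B) = (-5*d + B)/8 = (B - 5*d)/8 = -5*d/8 + B/8)
z(k(-2), -3) - 1521 = (-5*(-3 + (1/3)*(-2) + (2/3)*(-2)**2)/8 + (1/8)*(-3)) - 1521 = (-5*(-3 - 2/3 + (2/3)*4)/8 - 3/8) - 1521 = (-5*(-3 - 2/3 + 8/3)/8 - 3/8) - 1521 = (-5/8*(-1) - 3/8) - 1521 = (5/8 - 3/8) - 1521 = 1/4 - 1521 = -6083/4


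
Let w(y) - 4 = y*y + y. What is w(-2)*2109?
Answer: 12654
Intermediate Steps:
w(y) = 4 + y + y² (w(y) = 4 + (y*y + y) = 4 + (y² + y) = 4 + (y + y²) = 4 + y + y²)
w(-2)*2109 = (4 - 2 + (-2)²)*2109 = (4 - 2 + 4)*2109 = 6*2109 = 12654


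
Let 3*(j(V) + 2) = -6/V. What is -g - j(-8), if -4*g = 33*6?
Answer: 205/4 ≈ 51.250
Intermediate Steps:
j(V) = -2 - 2/V (j(V) = -2 + (-6/V)/3 = -2 - 2/V)
g = -99/2 (g = -33*6/4 = -¼*198 = -99/2 ≈ -49.500)
-g - j(-8) = -1*(-99/2) - (-2 - 2/(-8)) = 99/2 - (-2 - 2*(-⅛)) = 99/2 - (-2 + ¼) = 99/2 - 1*(-7/4) = 99/2 + 7/4 = 205/4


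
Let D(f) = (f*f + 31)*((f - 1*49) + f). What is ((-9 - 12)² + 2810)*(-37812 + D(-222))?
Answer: -79162197857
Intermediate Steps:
D(f) = (-49 + 2*f)*(31 + f²) (D(f) = (f² + 31)*((f - 49) + f) = (31 + f²)*((-49 + f) + f) = (31 + f²)*(-49 + 2*f) = (-49 + 2*f)*(31 + f²))
((-9 - 12)² + 2810)*(-37812 + D(-222)) = ((-9 - 12)² + 2810)*(-37812 + (-1519 - 49*(-222)² + 2*(-222)³ + 62*(-222))) = ((-21)² + 2810)*(-37812 + (-1519 - 49*49284 + 2*(-10941048) - 13764)) = (441 + 2810)*(-37812 + (-1519 - 2414916 - 21882096 - 13764)) = 3251*(-37812 - 24312295) = 3251*(-24350107) = -79162197857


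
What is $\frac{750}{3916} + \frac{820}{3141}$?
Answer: $\frac{2783435}{6150078} \approx 0.45259$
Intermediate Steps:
$\frac{750}{3916} + \frac{820}{3141} = 750 \cdot \frac{1}{3916} + 820 \cdot \frac{1}{3141} = \frac{375}{1958} + \frac{820}{3141} = \frac{2783435}{6150078}$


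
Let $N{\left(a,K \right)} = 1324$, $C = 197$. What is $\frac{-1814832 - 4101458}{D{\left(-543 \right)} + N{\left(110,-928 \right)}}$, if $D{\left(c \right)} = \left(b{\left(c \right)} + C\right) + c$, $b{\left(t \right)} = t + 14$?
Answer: $- \frac{5916290}{449} \approx -13177.0$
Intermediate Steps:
$b{\left(t \right)} = 14 + t$
$D{\left(c \right)} = 211 + 2 c$ ($D{\left(c \right)} = \left(\left(14 + c\right) + 197\right) + c = \left(211 + c\right) + c = 211 + 2 c$)
$\frac{-1814832 - 4101458}{D{\left(-543 \right)} + N{\left(110,-928 \right)}} = \frac{-1814832 - 4101458}{\left(211 + 2 \left(-543\right)\right) + 1324} = - \frac{5916290}{\left(211 - 1086\right) + 1324} = - \frac{5916290}{-875 + 1324} = - \frac{5916290}{449}$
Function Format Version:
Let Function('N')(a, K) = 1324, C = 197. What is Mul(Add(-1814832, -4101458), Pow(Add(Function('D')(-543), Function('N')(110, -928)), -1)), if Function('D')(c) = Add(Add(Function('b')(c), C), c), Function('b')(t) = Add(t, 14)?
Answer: Rational(-5916290, 449) ≈ -13177.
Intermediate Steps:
Function('b')(t) = Add(14, t)
Function('D')(c) = Add(211, Mul(2, c)) (Function('D')(c) = Add(Add(Add(14, c), 197), c) = Add(Add(211, c), c) = Add(211, Mul(2, c)))
Mul(Add(-1814832, -4101458), Pow(Add(Function('D')(-543), Function('N')(110, -928)), -1)) = Mul(Add(-1814832, -4101458), Pow(Add(Add(211, Mul(2, -543)), 1324), -1)) = Mul(-5916290, Pow(Add(Add(211, -1086), 1324), -1)) = Mul(-5916290, Pow(Add(-875, 1324), -1)) = Mul(-5916290, Pow(449, -1)) = Mul(-5916290, Rational(1, 449)) = Rational(-5916290, 449)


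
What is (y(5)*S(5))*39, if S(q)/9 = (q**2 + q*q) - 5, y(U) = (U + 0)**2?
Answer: 394875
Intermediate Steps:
y(U) = U**2
S(q) = -45 + 18*q**2 (S(q) = 9*((q**2 + q*q) - 5) = 9*((q**2 + q**2) - 5) = 9*(2*q**2 - 5) = 9*(-5 + 2*q**2) = -45 + 18*q**2)
(y(5)*S(5))*39 = (5**2*(-45 + 18*5**2))*39 = (25*(-45 + 18*25))*39 = (25*(-45 + 450))*39 = (25*405)*39 = 10125*39 = 394875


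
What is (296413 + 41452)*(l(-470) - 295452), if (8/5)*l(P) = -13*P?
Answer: -394130672045/4 ≈ -9.8533e+10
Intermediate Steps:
l(P) = -65*P/8 (l(P) = 5*(-13*P)/8 = -65*P/8)
(296413 + 41452)*(l(-470) - 295452) = (296413 + 41452)*(-65/8*(-470) - 295452) = 337865*(15275/4 - 295452) = 337865*(-1166533/4) = -394130672045/4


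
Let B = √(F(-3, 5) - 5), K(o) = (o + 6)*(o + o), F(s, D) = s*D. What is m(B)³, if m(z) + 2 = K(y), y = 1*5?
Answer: 1259712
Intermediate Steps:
y = 5
F(s, D) = D*s
K(o) = 2*o*(6 + o) (K(o) = (6 + o)*(2*o) = 2*o*(6 + o))
B = 2*I*√5 (B = √(5*(-3) - 5) = √(-15 - 5) = √(-20) = 2*I*√5 ≈ 4.4721*I)
m(z) = 108 (m(z) = -2 + 2*5*(6 + 5) = -2 + 2*5*11 = -2 + 110 = 108)
m(B)³ = 108³ = 1259712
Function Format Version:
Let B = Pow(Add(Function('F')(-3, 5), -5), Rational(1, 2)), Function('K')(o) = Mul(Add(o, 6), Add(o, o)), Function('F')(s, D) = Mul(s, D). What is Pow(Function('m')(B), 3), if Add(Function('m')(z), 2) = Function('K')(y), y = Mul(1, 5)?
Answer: 1259712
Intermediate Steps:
y = 5
Function('F')(s, D) = Mul(D, s)
Function('K')(o) = Mul(2, o, Add(6, o)) (Function('K')(o) = Mul(Add(6, o), Mul(2, o)) = Mul(2, o, Add(6, o)))
B = Mul(2, I, Pow(5, Rational(1, 2))) (B = Pow(Add(Mul(5, -3), -5), Rational(1, 2)) = Pow(Add(-15, -5), Rational(1, 2)) = Pow(-20, Rational(1, 2)) = Mul(2, I, Pow(5, Rational(1, 2))) ≈ Mul(4.4721, I))
Function('m')(z) = 108 (Function('m')(z) = Add(-2, Mul(2, 5, Add(6, 5))) = Add(-2, Mul(2, 5, 11)) = Add(-2, 110) = 108)
Pow(Function('m')(B), 3) = Pow(108, 3) = 1259712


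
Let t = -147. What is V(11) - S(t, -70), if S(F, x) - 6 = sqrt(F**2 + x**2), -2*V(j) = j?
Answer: -23/2 - 7*sqrt(541) ≈ -174.32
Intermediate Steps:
V(j) = -j/2
S(F, x) = 6 + sqrt(F**2 + x**2)
V(11) - S(t, -70) = -1/2*11 - (6 + sqrt((-147)**2 + (-70)**2)) = -11/2 - (6 + sqrt(21609 + 4900)) = -11/2 - (6 + sqrt(26509)) = -11/2 - (6 + 7*sqrt(541)) = -11/2 + (-6 - 7*sqrt(541)) = -23/2 - 7*sqrt(541)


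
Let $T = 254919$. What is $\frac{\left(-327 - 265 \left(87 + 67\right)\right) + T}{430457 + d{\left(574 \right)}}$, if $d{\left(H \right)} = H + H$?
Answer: $\frac{213782}{431605} \approx 0.49532$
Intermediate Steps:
$d{\left(H \right)} = 2 H$
$\frac{\left(-327 - 265 \left(87 + 67\right)\right) + T}{430457 + d{\left(574 \right)}} = \frac{\left(-327 - 265 \left(87 + 67\right)\right) + 254919}{430457 + 2 \cdot 574} = \frac{\left(-327 - 40810\right) + 254919}{430457 + 1148} = \frac{\left(-327 - 40810\right) + 254919}{431605} = \left(-41137 + 254919\right) \frac{1}{431605} = 213782 \cdot \frac{1}{431605} = \frac{213782}{431605}$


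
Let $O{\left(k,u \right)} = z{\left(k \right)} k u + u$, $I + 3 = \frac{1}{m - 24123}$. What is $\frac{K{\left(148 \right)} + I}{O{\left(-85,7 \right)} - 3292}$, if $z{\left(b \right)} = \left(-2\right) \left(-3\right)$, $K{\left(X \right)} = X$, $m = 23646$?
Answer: $- \frac{69164}{3269835} \approx -0.021152$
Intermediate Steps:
$z{\left(b \right)} = 6$
$I = - \frac{1432}{477}$ ($I = -3 + \frac{1}{23646 - 24123} = -3 + \frac{1}{-477} = -3 - \frac{1}{477} = - \frac{1432}{477} \approx -3.0021$)
$O{\left(k,u \right)} = u + 6 k u$ ($O{\left(k,u \right)} = 6 k u + u = u + 6 k u$)
$\frac{K{\left(148 \right)} + I}{O{\left(-85,7 \right)} - 3292} = \frac{148 - \frac{1432}{477}}{7 \left(1 + 6 \left(-85\right)\right) - 3292} = \frac{69164}{477 \left(7 \left(1 - 510\right) - 3292\right)} = \frac{69164}{477 \left(7 \left(-509\right) - 3292\right)} = \frac{69164}{477 \left(-3563 - 3292\right)} = \frac{69164}{477 \left(-6855\right)} = \frac{69164}{477} \left(- \frac{1}{6855}\right) = - \frac{69164}{3269835}$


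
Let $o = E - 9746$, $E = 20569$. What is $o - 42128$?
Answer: $-31305$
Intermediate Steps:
$o = 10823$ ($o = 20569 - 9746 = 10823$)
$o - 42128 = 10823 - 42128 = -31305$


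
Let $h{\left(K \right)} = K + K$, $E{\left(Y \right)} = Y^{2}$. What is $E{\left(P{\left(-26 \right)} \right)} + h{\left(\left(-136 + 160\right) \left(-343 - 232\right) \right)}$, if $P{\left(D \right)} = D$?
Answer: $-26924$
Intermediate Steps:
$h{\left(K \right)} = 2 K$
$E{\left(P{\left(-26 \right)} \right)} + h{\left(\left(-136 + 160\right) \left(-343 - 232\right) \right)} = \left(-26\right)^{2} + 2 \left(-136 + 160\right) \left(-343 - 232\right) = 676 + 2 \cdot 24 \left(-575\right) = 676 + 2 \left(-13800\right) = 676 - 27600 = -26924$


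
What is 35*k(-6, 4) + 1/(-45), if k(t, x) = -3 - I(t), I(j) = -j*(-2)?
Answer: 14174/45 ≈ 314.98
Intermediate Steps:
I(j) = 2*j
k(t, x) = -3 - 2*t
35*k(-6, 4) + 1/(-45) = 35*(-3 - 2*(-6)) + 1/(-45) = 35*(-3 + 12) - 1/45 = 35*9 - 1/45 = 315 - 1/45 = 14174/45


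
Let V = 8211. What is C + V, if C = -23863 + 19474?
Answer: 3822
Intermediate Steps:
C = -4389
C + V = -4389 + 8211 = 3822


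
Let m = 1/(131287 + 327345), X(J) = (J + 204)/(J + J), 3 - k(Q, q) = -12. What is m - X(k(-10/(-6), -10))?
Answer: -16740063/2293160 ≈ -7.3000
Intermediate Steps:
k(Q, q) = 15 (k(Q, q) = 3 - 1*(-12) = 3 + 12 = 15)
X(J) = (204 + J)/(2*J) (X(J) = (204 + J)/((2*J)) = (204 + J)*(1/(2*J)) = (204 + J)/(2*J))
m = 1/458632 ≈ 2.1804e-6
m - X(k(-10/(-6), -10)) = 1/458632 - (204 + 15)/(2*15) = 1/458632 - 219/(2*15) = 1/458632 - 1*73/10 = 1/458632 - 73/10 = -16740063/2293160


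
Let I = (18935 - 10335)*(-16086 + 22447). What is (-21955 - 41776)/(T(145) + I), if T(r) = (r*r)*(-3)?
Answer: -63731/54641525 ≈ -0.0011663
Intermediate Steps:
T(r) = -3*r² (T(r) = r²*(-3) = -3*r²)
I = 54704600 (I = 8600*6361 = 54704600)
(-21955 - 41776)/(T(145) + I) = (-21955 - 41776)/(-3*145² + 54704600) = -63731/(-3*21025 + 54704600) = -63731/(-63075 + 54704600) = -63731/54641525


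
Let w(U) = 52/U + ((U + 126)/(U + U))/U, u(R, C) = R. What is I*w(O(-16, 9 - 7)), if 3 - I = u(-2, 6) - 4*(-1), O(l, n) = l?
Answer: -777/256 ≈ -3.0352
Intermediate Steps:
w(U) = 52/U + (126 + U)/(2*U²) (w(U) = 52/U + ((126 + U)/((2*U)))/U = 52/U + ((126 + U)*(1/(2*U)))/U = 52/U + ((126 + U)/(2*U))/U = 52/U + (126 + U)/(2*U²))
I = 1 (I = 3 - (-2 - 4*(-1)) = 3 - (-2 + 4) = 3 - 1*2 = 3 - 2 = 1)
I*w(O(-16, 9 - 7)) = 1*((21/2)*(6 + 5*(-16))/(-16)²) = 1*((21/2)*(1/256)*(6 - 80)) = 1*((21/2)*(1/256)*(-74)) = 1*(-777/256) = -777/256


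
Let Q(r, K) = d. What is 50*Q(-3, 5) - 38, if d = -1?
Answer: -88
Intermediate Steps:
Q(r, K) = -1
50*Q(-3, 5) - 38 = 50*(-1) - 38 = -50 - 38 = -88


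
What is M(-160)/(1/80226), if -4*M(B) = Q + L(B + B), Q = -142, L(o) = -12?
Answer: 3088701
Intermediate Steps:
M(B) = 77/2 (M(B) = -(-142 - 12)/4 = -1/4*(-154) = 77/2)
M(-160)/(1/80226) = 77/(2*(1/80226)) = (77/2)*80226 = 3088701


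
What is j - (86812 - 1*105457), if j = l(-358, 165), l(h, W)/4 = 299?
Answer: 19841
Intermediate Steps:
l(h, W) = 1196 (l(h, W) = 4*299 = 1196)
j = 1196
j - (86812 - 1*105457) = 1196 - (86812 - 1*105457) = 1196 - (86812 - 105457) = 1196 - 1*(-18645) = 1196 + 18645 = 19841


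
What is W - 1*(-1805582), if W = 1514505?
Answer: 3320087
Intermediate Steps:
W - 1*(-1805582) = 1514505 - 1*(-1805582) = 1514505 + 1805582 = 3320087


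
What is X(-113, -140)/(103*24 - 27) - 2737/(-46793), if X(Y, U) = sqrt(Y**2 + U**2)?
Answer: 2737/46793 + sqrt(32369)/2445 ≈ 0.13208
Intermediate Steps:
X(Y, U) = sqrt(U**2 + Y**2)
X(-113, -140)/(103*24 - 27) - 2737/(-46793) = sqrt((-140)**2 + (-113)**2)/(103*24 - 27) - 2737/(-46793) = sqrt(19600 + 12769)/(2472 - 27) - 2737*(-1/46793) = sqrt(32369)/2445 + 2737/46793 = 2737/46793 + sqrt(32369)/2445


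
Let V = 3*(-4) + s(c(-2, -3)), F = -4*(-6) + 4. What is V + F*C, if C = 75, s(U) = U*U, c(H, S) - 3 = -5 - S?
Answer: 2089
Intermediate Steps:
c(H, S) = -2 - S (c(H, S) = 3 + (-5 - S) = -2 - S)
s(U) = U**2
F = 28 (F = 24 + 4 = 28)
V = -11 (V = 3*(-4) + (-2 - 1*(-3))**2 = -12 + (-2 + 3)**2 = -12 + 1**2 = -12 + 1 = -11)
V + F*C = -11 + 28*75 = -11 + 2100 = 2089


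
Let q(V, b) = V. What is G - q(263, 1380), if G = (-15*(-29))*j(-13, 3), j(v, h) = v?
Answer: -5918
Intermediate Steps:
G = -5655 (G = -15*(-29)*(-13) = 435*(-13) = -5655)
G - q(263, 1380) = -5655 - 1*263 = -5655 - 263 = -5918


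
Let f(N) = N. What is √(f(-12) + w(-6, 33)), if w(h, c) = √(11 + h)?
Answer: √(-12 + √5) ≈ 3.1247*I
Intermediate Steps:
√(f(-12) + w(-6, 33)) = √(-12 + √(11 - 6)) = √(-12 + √5)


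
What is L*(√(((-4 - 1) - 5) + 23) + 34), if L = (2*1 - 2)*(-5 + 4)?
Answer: 0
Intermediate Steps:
L = 0 (L = (2 - 2)*(-1) = 0*(-1) = 0)
L*(√(((-4 - 1) - 5) + 23) + 34) = 0*(√(((-4 - 1) - 5) + 23) + 34) = 0*(√((-5 - 5) + 23) + 34) = 0*(√(-10 + 23) + 34) = 0*(√13 + 34) = 0*(34 + √13) = 0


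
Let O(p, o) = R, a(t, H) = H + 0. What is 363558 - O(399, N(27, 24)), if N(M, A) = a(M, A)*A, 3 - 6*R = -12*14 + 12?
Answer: 727063/2 ≈ 3.6353e+5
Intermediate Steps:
a(t, H) = H
R = 53/2 (R = ½ - (-12*14 + 12)/6 = ½ - (-168 + 12)/6 = ½ - ⅙*(-156) = ½ + 26 = 53/2 ≈ 26.500)
N(M, A) = A² (N(M, A) = A*A = A²)
O(p, o) = 53/2
363558 - O(399, N(27, 24)) = 363558 - 1*53/2 = 363558 - 53/2 = 727063/2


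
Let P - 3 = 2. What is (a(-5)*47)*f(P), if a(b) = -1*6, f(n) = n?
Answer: -1410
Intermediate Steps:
P = 5 (P = 3 + 2 = 5)
a(b) = -6
(a(-5)*47)*f(P) = -6*47*5 = -282*5 = -1410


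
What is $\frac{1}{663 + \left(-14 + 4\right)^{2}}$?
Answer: $\frac{1}{763} \approx 0.0013106$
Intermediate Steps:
$\frac{1}{663 + \left(-14 + 4\right)^{2}} = \frac{1}{663 + \left(-10\right)^{2}} = \frac{1}{663 + 100} = \frac{1}{763}$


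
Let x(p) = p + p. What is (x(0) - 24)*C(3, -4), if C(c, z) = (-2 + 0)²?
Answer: -96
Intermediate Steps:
x(p) = 2*p
C(c, z) = 4 (C(c, z) = (-2)² = 4)
(x(0) - 24)*C(3, -4) = (2*0 - 24)*4 = (0 - 24)*4 = -24*4 = -96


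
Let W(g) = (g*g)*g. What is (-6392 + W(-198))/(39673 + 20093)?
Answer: -3884392/29883 ≈ -129.99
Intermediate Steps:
W(g) = g³ (W(g) = g²*g = g³)
(-6392 + W(-198))/(39673 + 20093) = (-6392 + (-198)³)/(39673 + 20093) = (-6392 - 7762392)/59766 = -7768784*1/59766 = -3884392/29883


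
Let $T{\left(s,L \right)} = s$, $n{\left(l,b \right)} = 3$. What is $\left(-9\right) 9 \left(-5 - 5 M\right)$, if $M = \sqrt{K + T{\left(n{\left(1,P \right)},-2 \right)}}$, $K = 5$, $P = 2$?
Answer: $405 + 810 \sqrt{2} \approx 1550.5$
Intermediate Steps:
$M = 2 \sqrt{2}$ ($M = \sqrt{5 + 3} = \sqrt{8} = 2 \sqrt{2} \approx 2.8284$)
$\left(-9\right) 9 \left(-5 - 5 M\right) = \left(-9\right) 9 \left(-5 - 5 \cdot 2 \sqrt{2}\right) = - 81 \left(-5 - 10 \sqrt{2}\right) = 405 + 810 \sqrt{2}$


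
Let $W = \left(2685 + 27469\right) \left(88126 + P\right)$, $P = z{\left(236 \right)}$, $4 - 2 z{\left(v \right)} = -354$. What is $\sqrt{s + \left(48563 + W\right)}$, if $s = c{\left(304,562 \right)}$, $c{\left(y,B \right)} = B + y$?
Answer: $\sqrt{2662798399} \approx 51602.0$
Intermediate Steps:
$z{\left(v \right)} = 179$ ($z{\left(v \right)} = 2 - -177 = 2 + 177 = 179$)
$P = 179$
$W = 2662748970$ ($W = \left(2685 + 27469\right) \left(88126 + 179\right) = 30154 \cdot 88305 = 2662748970$)
$s = 866$ ($s = 562 + 304 = 866$)
$\sqrt{s + \left(48563 + W\right)} = \sqrt{866 + \left(48563 + 2662748970\right)} = \sqrt{866 + 2662797533} = \sqrt{2662798399}$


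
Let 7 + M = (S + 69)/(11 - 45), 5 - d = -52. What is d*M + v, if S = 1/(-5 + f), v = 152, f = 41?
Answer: -147991/408 ≈ -362.72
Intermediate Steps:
d = 57 (d = 5 - 1*(-52) = 5 + 52 = 57)
S = 1/36 (S = 1/(-5 + 41) = 1/36 ≈ 0.027778)
M = -11053/1224 (M = -7 + (1/36 + 69)/(11 - 45) = -7 + (2485/36)/(-34) = -7 + (2485/36)*(-1/34) = -7 - 2485/1224 = -11053/1224 ≈ -9.0302)
d*M + v = 57*(-11053/1224) + 152 = -210007/408 + 152 = -147991/408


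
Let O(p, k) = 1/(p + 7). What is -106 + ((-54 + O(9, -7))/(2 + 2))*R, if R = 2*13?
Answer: -14611/32 ≈ -456.59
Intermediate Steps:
R = 26
O(p, k) = 1/(7 + p)
-106 + ((-54 + O(9, -7))/(2 + 2))*R = -106 + ((-54 + 1/(7 + 9))/(2 + 2))*26 = -106 + ((-54 + 1/16)/4)*26 = -106 + ((-54 + 1/16)*(¼))*26 = -106 - 863/16*¼*26 = -106 - 863/64*26 = -106 - 11219/32 = -14611/32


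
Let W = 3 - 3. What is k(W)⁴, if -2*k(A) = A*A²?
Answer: 0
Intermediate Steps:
W = 0
k(A) = -A³/2 (k(A) = -A*A²/2 = -A³/2)
k(W)⁴ = (-½*0³)⁴ = (-½*0)⁴ = 0⁴ = 0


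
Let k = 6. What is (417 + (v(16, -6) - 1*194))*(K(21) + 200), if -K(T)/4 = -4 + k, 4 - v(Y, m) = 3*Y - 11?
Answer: 36480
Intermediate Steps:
v(Y, m) = 15 - 3*Y (v(Y, m) = 4 - (3*Y - 11) = 4 - (-11 + 3*Y) = 4 + (11 - 3*Y) = 15 - 3*Y)
K(T) = -8 (K(T) = -4*(-4 + 6) = -4*2 = -8)
(417 + (v(16, -6) - 1*194))*(K(21) + 200) = (417 + ((15 - 3*16) - 1*194))*(-8 + 200) = (417 + ((15 - 48) - 194))*192 = (417 + (-33 - 194))*192 = (417 - 227)*192 = 190*192 = 36480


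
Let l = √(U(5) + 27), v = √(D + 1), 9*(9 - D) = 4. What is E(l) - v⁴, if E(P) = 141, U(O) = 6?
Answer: 4025/81 ≈ 49.691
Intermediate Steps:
D = 77/9 (D = 9 - ⅑*4 = 9 - 4/9 = 77/9 ≈ 8.5556)
v = √86/3 (v = √(77/9 + 1) = √(86/9) = √86/3 ≈ 3.0912)
l = √33 (l = √(6 + 27) = √33 ≈ 5.7446)
E(l) - v⁴ = 141 - (√86/3)⁴ = 141 - 1*7396/81 = 141 - 7396/81 = 4025/81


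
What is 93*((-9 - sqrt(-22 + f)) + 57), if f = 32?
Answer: 4464 - 93*sqrt(10) ≈ 4169.9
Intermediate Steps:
93*((-9 - sqrt(-22 + f)) + 57) = 93*((-9 - sqrt(-22 + 32)) + 57) = 93*((-9 - sqrt(10)) + 57) = 93*(48 - sqrt(10)) = 4464 - 93*sqrt(10)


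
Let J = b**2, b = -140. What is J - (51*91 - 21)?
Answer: 14980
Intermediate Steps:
J = 19600 (J = (-140)**2 = 19600)
J - (51*91 - 21) = 19600 - (51*91 - 21) = 19600 - (4641 - 21) = 19600 - 1*4620 = 19600 - 4620 = 14980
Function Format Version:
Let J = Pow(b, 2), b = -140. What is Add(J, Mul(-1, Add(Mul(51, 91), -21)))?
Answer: 14980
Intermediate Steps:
J = 19600 (J = Pow(-140, 2) = 19600)
Add(J, Mul(-1, Add(Mul(51, 91), -21))) = Add(19600, Mul(-1, Add(Mul(51, 91), -21))) = Add(19600, Mul(-1, Add(4641, -21))) = Add(19600, Mul(-1, 4620)) = Add(19600, -4620) = 14980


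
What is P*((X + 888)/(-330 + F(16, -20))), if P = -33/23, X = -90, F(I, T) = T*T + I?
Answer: -13167/989 ≈ -13.313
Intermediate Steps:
F(I, T) = I + T² (F(I, T) = T² + I = I + T²)
P = -33/23 (P = -33*1/23 = -33/23 ≈ -1.4348)
P*((X + 888)/(-330 + F(16, -20))) = -33*(-90 + 888)/(23*(-330 + (16 + (-20)²))) = -26334/(23*(-330 + (16 + 400))) = -26334/(23*(-330 + 416)) = -26334/(23*86) = -33/23*399/43 = -13167/989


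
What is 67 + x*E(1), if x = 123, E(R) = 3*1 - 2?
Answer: 190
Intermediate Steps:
E(R) = 1 (E(R) = 3 - 2 = 1)
67 + x*E(1) = 67 + 123*1 = 67 + 123 = 190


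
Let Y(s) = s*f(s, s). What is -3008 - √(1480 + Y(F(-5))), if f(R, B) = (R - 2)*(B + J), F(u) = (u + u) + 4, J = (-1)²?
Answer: -3008 - 2*√310 ≈ -3043.2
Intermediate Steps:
J = 1
F(u) = 4 + 2*u (F(u) = 2*u + 4 = 4 + 2*u)
f(R, B) = (1 + B)*(-2 + R) (f(R, B) = (R - 2)*(B + 1) = (-2 + R)*(1 + B) = (1 + B)*(-2 + R))
Y(s) = s*(-2 + s² - s) (Y(s) = s*(-2 + s - 2*s + s*s) = s*(-2 + s - 2*s + s²) = s*(-2 + s² - s))
-3008 - √(1480 + Y(F(-5))) = -3008 - √(1480 + (4 + 2*(-5))*(-2 + (4 + 2*(-5))² - (4 + 2*(-5)))) = -3008 - √(1480 + (4 - 10)*(-2 + (4 - 10)² - (4 - 10))) = -3008 - √(1480 - 6*(-2 + (-6)² - 1*(-6))) = -3008 - √(1480 - 6*(-2 + 36 + 6)) = -3008 - √(1480 - 6*40) = -3008 - √(1480 - 240) = -3008 - √1240 = -3008 - 2*√310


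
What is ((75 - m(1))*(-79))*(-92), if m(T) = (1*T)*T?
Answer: 537832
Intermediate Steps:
m(T) = T² (m(T) = T*T = T²)
((75 - m(1))*(-79))*(-92) = ((75 - 1*1²)*(-79))*(-92) = ((75 - 1*1)*(-79))*(-92) = ((75 - 1)*(-79))*(-92) = (74*(-79))*(-92) = -5846*(-92) = 537832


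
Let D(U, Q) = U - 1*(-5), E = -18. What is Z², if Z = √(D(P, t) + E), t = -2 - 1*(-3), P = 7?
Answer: -6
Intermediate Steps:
t = 1 (t = -2 + 3 = 1)
D(U, Q) = 5 + U (D(U, Q) = U + 5 = 5 + U)
Z = I*√6 (Z = √((5 + 7) - 18) = √(12 - 18) = √(-6) = I*√6 ≈ 2.4495*I)
Z² = (I*√6)² = -6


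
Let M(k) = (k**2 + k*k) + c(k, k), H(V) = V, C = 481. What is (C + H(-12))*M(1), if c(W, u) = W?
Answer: 1407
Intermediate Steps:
M(k) = k + 2*k**2 (M(k) = (k**2 + k*k) + k = (k**2 + k**2) + k = 2*k**2 + k = k + 2*k**2)
(C + H(-12))*M(1) = (481 - 12)*(1*(1 + 2*1)) = 469*(1*(1 + 2)) = 469*(1*3) = 469*3 = 1407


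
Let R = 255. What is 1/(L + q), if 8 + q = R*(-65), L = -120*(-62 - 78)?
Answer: 1/217 ≈ 0.0046083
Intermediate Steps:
L = 16800 (L = -120*(-140) = 16800)
q = -16583 (q = -8 + 255*(-65) = -8 - 16575 = -16583)
1/(L + q) = 1/(16800 - 16583) = 1/217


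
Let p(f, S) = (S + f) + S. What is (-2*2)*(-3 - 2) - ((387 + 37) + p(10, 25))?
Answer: -464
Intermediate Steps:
p(f, S) = f + 2*S
(-2*2)*(-3 - 2) - ((387 + 37) + p(10, 25)) = (-2*2)*(-3 - 2) - ((387 + 37) + (10 + 2*25)) = -4*(-5) - (424 + (10 + 50)) = 20 - (424 + 60) = 20 - 1*484 = 20 - 484 = -464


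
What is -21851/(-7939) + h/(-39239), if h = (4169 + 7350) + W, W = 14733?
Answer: 648996761/311518421 ≈ 2.0833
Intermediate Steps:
h = 26252 (h = (4169 + 7350) + 14733 = 11519 + 14733 = 26252)
-21851/(-7939) + h/(-39239) = -21851/(-7939) + 26252/(-39239) = -21851*(-1/7939) + 26252*(-1/39239) = 21851/7939 - 26252/39239 = 648996761/311518421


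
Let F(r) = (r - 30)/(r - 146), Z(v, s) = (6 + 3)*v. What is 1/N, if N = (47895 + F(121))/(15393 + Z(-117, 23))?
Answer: 89625/299321 ≈ 0.29943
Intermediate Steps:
Z(v, s) = 9*v
F(r) = (-30 + r)/(-146 + r)
N = 299321/89625 (N = (47895 + (-30 + 121)/(-146 + 121))/(15393 + 9*(-117)) = (47895 + 91/(-25))/(15393 - 1053) = (47895 - 1/25*91)/14340 = (47895 - 91/25)*(1/14340) = (1197284/25)*(1/14340) = 299321/89625 ≈ 3.3397)
1/N = 1/(299321/89625) = 89625/299321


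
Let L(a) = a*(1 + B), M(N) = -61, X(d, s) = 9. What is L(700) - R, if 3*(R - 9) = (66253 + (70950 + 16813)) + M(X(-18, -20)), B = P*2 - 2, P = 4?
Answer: -139282/3 ≈ -46427.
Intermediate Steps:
B = 6 (B = 4*2 - 2 = 8 - 2 = 6)
L(a) = 7*a (L(a) = a*(1 + 6) = a*7 = 7*a)
R = 153982/3 (R = 9 + ((66253 + (70950 + 16813)) - 61)/3 = 9 + ((66253 + 87763) - 61)/3 = 9 + (154016 - 61)/3 = 9 + (⅓)*153955 = 9 + 153955/3 = 153982/3 ≈ 51327.)
L(700) - R = 7*700 - 1*153982/3 = 4900 - 153982/3 = -139282/3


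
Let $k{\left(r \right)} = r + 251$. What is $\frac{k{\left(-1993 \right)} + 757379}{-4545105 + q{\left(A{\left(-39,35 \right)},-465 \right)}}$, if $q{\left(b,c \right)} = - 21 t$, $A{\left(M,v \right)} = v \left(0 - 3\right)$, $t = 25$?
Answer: $- \frac{251879}{1515210} \approx -0.16623$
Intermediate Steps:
$A{\left(M,v \right)} = - 3 v$ ($A{\left(M,v \right)} = v \left(-3\right) = - 3 v$)
$k{\left(r \right)} = 251 + r$
$q{\left(b,c \right)} = -525$ ($q{\left(b,c \right)} = \left(-21\right) 25 = -525$)
$\frac{k{\left(-1993 \right)} + 757379}{-4545105 + q{\left(A{\left(-39,35 \right)},-465 \right)}} = \frac{\left(251 - 1993\right) + 757379}{-4545105 - 525} = \frac{-1742 + 757379}{-4545630} = 755637 \left(- \frac{1}{4545630}\right) = - \frac{251879}{1515210}$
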